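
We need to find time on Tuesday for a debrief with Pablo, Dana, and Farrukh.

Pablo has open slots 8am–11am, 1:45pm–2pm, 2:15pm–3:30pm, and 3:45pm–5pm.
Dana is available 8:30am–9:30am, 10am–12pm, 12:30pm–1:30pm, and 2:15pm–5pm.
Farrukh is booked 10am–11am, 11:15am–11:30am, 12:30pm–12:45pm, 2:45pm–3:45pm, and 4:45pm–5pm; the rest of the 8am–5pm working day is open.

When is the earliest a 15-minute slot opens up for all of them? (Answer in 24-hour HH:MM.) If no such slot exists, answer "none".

08:30

Farrukh free within 08:00–17:00: 08:00–10:00, 11:00–11:15, 11:30–12:30, 12:45–14:45, 15:45–16:45.
Pablo ∩ Dana: 08:30–09:30, 10:00–11:00, 14:15–15:30, 15:45–17:00.
Pablo ∩ Dana ∩ Farrukh: 08:30–09:30, 14:15–14:45, 15:45–16:45.
Windows ≥ 15 min: 08:30–09:30, 14:15–14:45, 15:45–16:45.
Earliest such window starts at 08:30.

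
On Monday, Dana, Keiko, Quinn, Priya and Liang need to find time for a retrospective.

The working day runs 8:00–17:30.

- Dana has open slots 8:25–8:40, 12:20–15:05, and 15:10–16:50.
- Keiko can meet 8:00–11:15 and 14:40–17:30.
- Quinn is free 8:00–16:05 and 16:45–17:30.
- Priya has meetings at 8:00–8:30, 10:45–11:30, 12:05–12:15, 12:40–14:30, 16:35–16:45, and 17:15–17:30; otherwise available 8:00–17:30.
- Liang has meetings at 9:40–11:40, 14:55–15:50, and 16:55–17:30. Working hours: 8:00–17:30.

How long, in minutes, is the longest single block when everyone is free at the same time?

Priya free within 08:00–17:30: 08:30–10:45, 11:30–12:05, 12:15–12:40, 14:30–16:35, 16:45–17:15.
Liang free within 08:00–17:30: 08:00–09:40, 11:40–14:55, 15:50–16:55.
Dana ∩ Keiko: 08:25–08:40, 14:40–15:05, 15:10–16:50.
Dana ∩ Keiko ∩ Quinn: 08:25–08:40, 14:40–15:05, 15:10–16:05, 16:45–16:50.
Dana ∩ Keiko ∩ Quinn ∩ Priya: 08:30–08:40, 14:40–15:05, 15:10–16:05, 16:45–16:50.
Dana ∩ Keiko ∩ Quinn ∩ Priya ∩ Liang: 08:30–08:40, 14:40–14:55, 15:50–16:05, 16:45–16:50.
Common window lengths: 10, 15, 15, 5 min; longest is 15.

15 minutes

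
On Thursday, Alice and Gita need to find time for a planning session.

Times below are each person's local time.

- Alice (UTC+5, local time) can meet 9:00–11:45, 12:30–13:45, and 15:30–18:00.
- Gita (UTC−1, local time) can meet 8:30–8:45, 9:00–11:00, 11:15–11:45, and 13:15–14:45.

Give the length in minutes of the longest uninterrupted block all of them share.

90 minutes

Alice → UTC: 04:00–06:45, 07:30–08:45, 10:30–13:00.
Gita → UTC: 09:30–09:45, 10:00–12:00, 12:15–12:45, 14:15–15:45.
Alice ∩ Gita: 10:30–12:00, 12:15–12:45.
Common window lengths: 90, 30 min; longest is 90.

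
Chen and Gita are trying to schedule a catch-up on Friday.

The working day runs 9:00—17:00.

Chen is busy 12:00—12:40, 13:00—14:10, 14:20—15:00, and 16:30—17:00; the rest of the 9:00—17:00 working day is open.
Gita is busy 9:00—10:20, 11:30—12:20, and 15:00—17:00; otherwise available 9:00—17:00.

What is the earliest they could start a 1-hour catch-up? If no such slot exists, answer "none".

Chen free within 09:00–17:00: 09:00–12:00, 12:40–13:00, 14:10–14:20, 15:00–16:30.
Gita free within 09:00–17:00: 10:20–11:30, 12:20–15:00.
Chen ∩ Gita: 10:20–11:30, 12:40–13:00, 14:10–14:20.
Windows ≥ 60 min: 10:20–11:30.
Earliest such window starts at 10:20.

10:20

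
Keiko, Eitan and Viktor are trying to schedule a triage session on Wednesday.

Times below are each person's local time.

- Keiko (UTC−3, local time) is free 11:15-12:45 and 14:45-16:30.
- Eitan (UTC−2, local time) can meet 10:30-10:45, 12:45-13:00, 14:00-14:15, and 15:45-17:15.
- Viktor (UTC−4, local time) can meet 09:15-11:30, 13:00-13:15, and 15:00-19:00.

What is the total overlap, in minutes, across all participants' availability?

30 minutes

Keiko → UTC: 14:15–15:45, 17:45–19:30.
Eitan → UTC: 12:30–12:45, 14:45–15:00, 16:00–16:15, 17:45–19:15.
Viktor → UTC: 13:15–15:30, 17:00–17:15, 19:00–23:00.
Keiko ∩ Eitan: 14:45–15:00, 17:45–19:15.
Keiko ∩ Eitan ∩ Viktor: 14:45–15:00, 19:00–19:15.
Total common minutes: 15 + 15 = 30.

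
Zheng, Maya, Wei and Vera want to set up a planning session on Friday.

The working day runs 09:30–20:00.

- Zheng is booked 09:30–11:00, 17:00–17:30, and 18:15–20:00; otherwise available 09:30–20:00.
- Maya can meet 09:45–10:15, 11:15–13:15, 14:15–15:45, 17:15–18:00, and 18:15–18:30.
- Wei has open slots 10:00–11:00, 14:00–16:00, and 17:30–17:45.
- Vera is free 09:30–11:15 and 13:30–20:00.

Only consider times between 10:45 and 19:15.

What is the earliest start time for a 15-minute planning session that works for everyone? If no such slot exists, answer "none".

14:15

Zheng free within 09:30–20:00: 11:00–17:00, 17:30–18:15.
Zheng ∩ Maya: 11:15–13:15, 14:15–15:45, 17:30–18:00.
Zheng ∩ Maya ∩ Wei: 14:15–15:45, 17:30–17:45.
Zheng ∩ Maya ∩ Wei ∩ Vera: 14:15–15:45, 17:30–17:45.
Restricted to 10:45–19:15: 14:15–15:45, 17:30–17:45.
Windows ≥ 15 min: 14:15–15:45, 17:30–17:45.
Earliest such window starts at 14:15.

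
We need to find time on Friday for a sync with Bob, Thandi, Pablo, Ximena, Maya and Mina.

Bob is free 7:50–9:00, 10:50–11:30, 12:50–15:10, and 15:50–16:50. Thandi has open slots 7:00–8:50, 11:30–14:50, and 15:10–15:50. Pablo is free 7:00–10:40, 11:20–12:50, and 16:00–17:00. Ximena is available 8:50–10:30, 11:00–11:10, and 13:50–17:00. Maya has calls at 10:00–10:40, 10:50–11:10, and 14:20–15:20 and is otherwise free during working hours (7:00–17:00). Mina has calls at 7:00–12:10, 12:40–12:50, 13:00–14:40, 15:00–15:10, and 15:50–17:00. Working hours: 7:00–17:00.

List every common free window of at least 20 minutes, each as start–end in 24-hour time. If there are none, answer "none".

Maya free within 07:00–17:00: 07:00–10:00, 10:40–10:50, 11:10–14:20, 15:20–17:00.
Mina free within 07:00–17:00: 12:10–12:40, 12:50–13:00, 14:40–15:00, 15:10–15:50.
Bob ∩ Thandi: 07:50–08:50, 12:50–14:50.
Bob ∩ Thandi ∩ Pablo: 07:50–08:50.
Bob ∩ Thandi ∩ Pablo ∩ Ximena: (none).
Bob ∩ Thandi ∩ Pablo ∩ Ximena ∩ Maya: (none).
Bob ∩ Thandi ∩ Pablo ∩ Ximena ∩ Maya ∩ Mina: (none).
Windows ≥ 20 min: (none).

none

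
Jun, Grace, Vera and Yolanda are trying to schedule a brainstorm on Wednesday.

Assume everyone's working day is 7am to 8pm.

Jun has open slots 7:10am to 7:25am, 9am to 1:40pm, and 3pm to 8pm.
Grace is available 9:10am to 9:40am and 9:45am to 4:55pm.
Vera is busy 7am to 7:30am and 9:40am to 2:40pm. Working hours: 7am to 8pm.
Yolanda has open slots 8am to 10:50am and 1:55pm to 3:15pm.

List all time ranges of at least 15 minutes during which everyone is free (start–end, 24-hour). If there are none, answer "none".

Vera free within 07:00–20:00: 07:30–09:40, 14:40–20:00.
Jun ∩ Grace: 09:10–09:40, 09:45–13:40, 15:00–16:55.
Jun ∩ Grace ∩ Vera: 09:10–09:40, 15:00–16:55.
Jun ∩ Grace ∩ Vera ∩ Yolanda: 09:10–09:40, 15:00–15:15.
Windows ≥ 15 min: 09:10–09:40, 15:00–15:15.

09:10–09:40, 15:00–15:15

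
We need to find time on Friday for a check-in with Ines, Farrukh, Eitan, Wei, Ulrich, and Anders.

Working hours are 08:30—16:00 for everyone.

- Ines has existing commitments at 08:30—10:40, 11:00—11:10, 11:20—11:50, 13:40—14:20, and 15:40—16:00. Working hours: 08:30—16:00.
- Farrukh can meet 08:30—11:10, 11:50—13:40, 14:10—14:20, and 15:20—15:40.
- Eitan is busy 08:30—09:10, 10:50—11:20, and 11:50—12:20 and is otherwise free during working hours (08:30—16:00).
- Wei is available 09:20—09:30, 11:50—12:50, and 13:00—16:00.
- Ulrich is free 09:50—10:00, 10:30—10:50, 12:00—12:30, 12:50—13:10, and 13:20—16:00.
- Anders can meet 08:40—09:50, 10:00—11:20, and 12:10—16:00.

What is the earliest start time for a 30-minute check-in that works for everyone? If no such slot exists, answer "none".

Ines free within 08:30–16:00: 10:40–11:00, 11:10–11:20, 11:50–13:40, 14:20–15:40.
Eitan free within 08:30–16:00: 09:10–10:50, 11:20–11:50, 12:20–16:00.
Ines ∩ Farrukh: 10:40–11:00, 11:50–13:40, 15:20–15:40.
Ines ∩ Farrukh ∩ Eitan: 10:40–10:50, 12:20–13:40, 15:20–15:40.
Ines ∩ Farrukh ∩ Eitan ∩ Wei: 12:20–12:50, 13:00–13:40, 15:20–15:40.
Ines ∩ Farrukh ∩ Eitan ∩ Wei ∩ Ulrich: 12:20–12:30, 13:00–13:10, 13:20–13:40, 15:20–15:40.
Ines ∩ Farrukh ∩ Eitan ∩ Wei ∩ Ulrich ∩ Anders: 12:20–12:30, 13:00–13:10, 13:20–13:40, 15:20–15:40.
Windows ≥ 30 min: (none).

none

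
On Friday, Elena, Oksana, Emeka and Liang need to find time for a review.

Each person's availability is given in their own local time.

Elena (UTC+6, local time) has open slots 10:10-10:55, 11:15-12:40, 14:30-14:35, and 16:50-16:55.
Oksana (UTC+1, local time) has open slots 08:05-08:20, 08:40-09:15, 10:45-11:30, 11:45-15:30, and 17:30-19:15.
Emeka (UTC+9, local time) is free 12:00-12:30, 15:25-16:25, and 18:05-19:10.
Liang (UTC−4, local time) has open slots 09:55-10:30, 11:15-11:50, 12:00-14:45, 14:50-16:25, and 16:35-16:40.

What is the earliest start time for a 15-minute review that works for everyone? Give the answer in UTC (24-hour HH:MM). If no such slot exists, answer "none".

none

Elena → UTC: 04:10–04:55, 05:15–06:40, 08:30–08:35, 10:50–10:55.
Oksana → UTC: 07:05–07:20, 07:40–08:15, 09:45–10:30, 10:45–14:30, 16:30–18:15.
Emeka → UTC: 03:00–03:30, 06:25–07:25, 09:05–10:10.
Liang → UTC: 13:55–14:30, 15:15–15:50, 16:00–18:45, 18:50–20:25, 20:35–20:40.
Elena ∩ Oksana: 10:50–10:55.
Elena ∩ Oksana ∩ Emeka: (none).
Elena ∩ Oksana ∩ Emeka ∩ Liang: (none).
Windows ≥ 15 min: (none).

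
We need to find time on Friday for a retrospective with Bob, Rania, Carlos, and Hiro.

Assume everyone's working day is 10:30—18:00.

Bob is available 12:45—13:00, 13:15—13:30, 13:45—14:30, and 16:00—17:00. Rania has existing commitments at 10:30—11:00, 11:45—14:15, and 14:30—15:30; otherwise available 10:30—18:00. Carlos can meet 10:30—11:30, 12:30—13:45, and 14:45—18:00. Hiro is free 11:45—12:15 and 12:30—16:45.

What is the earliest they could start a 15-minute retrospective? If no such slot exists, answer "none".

Rania free within 10:30–18:00: 11:00–11:45, 14:15–14:30, 15:30–18:00.
Bob ∩ Rania: 14:15–14:30, 16:00–17:00.
Bob ∩ Rania ∩ Carlos: 16:00–17:00.
Bob ∩ Rania ∩ Carlos ∩ Hiro: 16:00–16:45.
Windows ≥ 15 min: 16:00–16:45.
Earliest such window starts at 16:00.

16:00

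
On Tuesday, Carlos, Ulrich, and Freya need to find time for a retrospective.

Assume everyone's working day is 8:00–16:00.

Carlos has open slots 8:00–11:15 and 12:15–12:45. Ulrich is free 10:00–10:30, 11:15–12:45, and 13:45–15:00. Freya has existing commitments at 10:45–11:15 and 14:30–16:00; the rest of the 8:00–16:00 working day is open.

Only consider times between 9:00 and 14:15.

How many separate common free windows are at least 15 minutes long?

2

Freya free within 08:00–16:00: 08:00–10:45, 11:15–14:30.
Carlos ∩ Ulrich: 10:00–10:30, 12:15–12:45.
Carlos ∩ Ulrich ∩ Freya: 10:00–10:30, 12:15–12:45.
Restricted to 09:00–14:15: 10:00–10:30, 12:15–12:45.
Windows ≥ 15 min: 10:00–10:30, 12:15–12:45.
That's 2 windows.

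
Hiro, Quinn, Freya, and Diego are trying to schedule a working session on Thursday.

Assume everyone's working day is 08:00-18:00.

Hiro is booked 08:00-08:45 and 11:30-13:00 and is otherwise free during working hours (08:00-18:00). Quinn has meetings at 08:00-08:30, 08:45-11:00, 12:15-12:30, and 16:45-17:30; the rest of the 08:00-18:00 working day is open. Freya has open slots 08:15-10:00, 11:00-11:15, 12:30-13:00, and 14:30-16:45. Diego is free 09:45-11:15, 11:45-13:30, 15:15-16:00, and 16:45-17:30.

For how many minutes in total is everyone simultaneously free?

60 minutes

Hiro free within 08:00–18:00: 08:45–11:30, 13:00–18:00.
Quinn free within 08:00–18:00: 08:30–08:45, 11:00–12:15, 12:30–16:45, 17:30–18:00.
Hiro ∩ Quinn: 11:00–11:30, 13:00–16:45, 17:30–18:00.
Hiro ∩ Quinn ∩ Freya: 11:00–11:15, 14:30–16:45.
Hiro ∩ Quinn ∩ Freya ∩ Diego: 11:00–11:15, 15:15–16:00.
Total common minutes: 15 + 45 = 60.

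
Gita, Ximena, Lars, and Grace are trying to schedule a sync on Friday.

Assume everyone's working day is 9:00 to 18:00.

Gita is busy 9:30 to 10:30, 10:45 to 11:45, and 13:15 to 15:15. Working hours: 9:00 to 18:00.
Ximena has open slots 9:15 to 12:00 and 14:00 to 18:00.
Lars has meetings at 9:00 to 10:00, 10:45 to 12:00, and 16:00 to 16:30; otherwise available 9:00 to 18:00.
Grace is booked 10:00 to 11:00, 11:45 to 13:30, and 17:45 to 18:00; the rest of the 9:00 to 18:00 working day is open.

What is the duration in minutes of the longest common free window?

75 minutes

Gita free within 09:00–18:00: 09:00–09:30, 10:30–10:45, 11:45–13:15, 15:15–18:00.
Lars free within 09:00–18:00: 10:00–10:45, 12:00–16:00, 16:30–18:00.
Grace free within 09:00–18:00: 09:00–10:00, 11:00–11:45, 13:30–17:45.
Gita ∩ Ximena: 09:15–09:30, 10:30–10:45, 11:45–12:00, 15:15–18:00.
Gita ∩ Ximena ∩ Lars: 10:30–10:45, 15:15–16:00, 16:30–18:00.
Gita ∩ Ximena ∩ Lars ∩ Grace: 15:15–16:00, 16:30–17:45.
Common window lengths: 45, 75 min; longest is 75.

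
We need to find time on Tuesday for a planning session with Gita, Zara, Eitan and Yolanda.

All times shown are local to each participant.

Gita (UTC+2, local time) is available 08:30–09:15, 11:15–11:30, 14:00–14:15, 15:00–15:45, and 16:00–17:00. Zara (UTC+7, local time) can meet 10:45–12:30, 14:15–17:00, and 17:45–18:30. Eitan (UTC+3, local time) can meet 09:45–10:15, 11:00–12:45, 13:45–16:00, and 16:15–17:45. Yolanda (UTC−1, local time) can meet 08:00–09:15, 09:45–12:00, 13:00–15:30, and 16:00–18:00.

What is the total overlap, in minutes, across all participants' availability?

Gita → UTC: 06:30–07:15, 09:15–09:30, 12:00–12:15, 13:00–13:45, 14:00–15:00.
Zara → UTC: 03:45–05:30, 07:15–10:00, 10:45–11:30.
Eitan → UTC: 06:45–07:15, 08:00–09:45, 10:45–13:00, 13:15–14:45.
Yolanda → UTC: 09:00–10:15, 10:45–13:00, 14:00–16:30, 17:00–19:00.
Gita ∩ Zara: 09:15–09:30.
Gita ∩ Zara ∩ Eitan: 09:15–09:30.
Gita ∩ Zara ∩ Eitan ∩ Yolanda: 09:15–09:30.
Total common minutes: 15.

15 minutes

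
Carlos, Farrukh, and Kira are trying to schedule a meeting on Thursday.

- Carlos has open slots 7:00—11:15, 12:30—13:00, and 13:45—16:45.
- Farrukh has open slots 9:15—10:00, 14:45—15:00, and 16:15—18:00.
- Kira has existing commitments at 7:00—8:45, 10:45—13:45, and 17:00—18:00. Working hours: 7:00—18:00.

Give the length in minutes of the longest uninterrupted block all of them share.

45 minutes

Kira free within 07:00–18:00: 08:45–10:45, 13:45–17:00.
Carlos ∩ Farrukh: 09:15–10:00, 14:45–15:00, 16:15–16:45.
Carlos ∩ Farrukh ∩ Kira: 09:15–10:00, 14:45–15:00, 16:15–16:45.
Common window lengths: 45, 15, 30 min; longest is 45.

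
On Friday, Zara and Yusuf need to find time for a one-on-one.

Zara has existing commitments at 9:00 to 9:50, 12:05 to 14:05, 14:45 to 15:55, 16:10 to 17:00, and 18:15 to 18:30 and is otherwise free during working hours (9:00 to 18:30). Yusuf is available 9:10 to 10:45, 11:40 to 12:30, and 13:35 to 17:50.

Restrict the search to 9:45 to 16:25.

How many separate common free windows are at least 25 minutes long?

Zara free within 09:00–18:30: 09:50–12:05, 14:05–14:45, 15:55–16:10, 17:00–18:15.
Zara ∩ Yusuf: 09:50–10:45, 11:40–12:05, 14:05–14:45, 15:55–16:10, 17:00–17:50.
Restricted to 09:45–16:25: 09:50–10:45, 11:40–12:05, 14:05–14:45, 15:55–16:10.
Windows ≥ 25 min: 09:50–10:45, 11:40–12:05, 14:05–14:45.
That's 3 windows.

3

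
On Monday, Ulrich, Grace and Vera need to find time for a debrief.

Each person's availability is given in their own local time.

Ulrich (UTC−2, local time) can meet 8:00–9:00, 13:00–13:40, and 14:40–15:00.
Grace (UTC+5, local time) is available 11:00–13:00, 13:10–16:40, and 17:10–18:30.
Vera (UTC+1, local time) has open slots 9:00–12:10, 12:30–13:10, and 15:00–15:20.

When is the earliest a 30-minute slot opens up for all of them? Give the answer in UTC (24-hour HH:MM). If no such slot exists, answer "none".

Ulrich → UTC: 10:00–11:00, 15:00–15:40, 16:40–17:00.
Grace → UTC: 06:00–08:00, 08:10–11:40, 12:10–13:30.
Vera → UTC: 08:00–11:10, 11:30–12:10, 14:00–14:20.
Ulrich ∩ Grace: 10:00–11:00.
Ulrich ∩ Grace ∩ Vera: 10:00–11:00.
Windows ≥ 30 min: 10:00–11:00.
Earliest such window starts at 10:00.

10:00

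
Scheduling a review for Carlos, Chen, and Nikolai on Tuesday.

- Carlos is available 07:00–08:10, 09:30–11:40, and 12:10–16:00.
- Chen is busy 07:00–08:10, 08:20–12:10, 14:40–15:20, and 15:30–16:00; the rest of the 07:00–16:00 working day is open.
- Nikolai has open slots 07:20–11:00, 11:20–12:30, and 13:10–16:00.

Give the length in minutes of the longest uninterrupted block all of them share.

Chen free within 07:00–16:00: 08:10–08:20, 12:10–14:40, 15:20–15:30.
Carlos ∩ Chen: 12:10–14:40, 15:20–15:30.
Carlos ∩ Chen ∩ Nikolai: 12:10–12:30, 13:10–14:40, 15:20–15:30.
Common window lengths: 20, 90, 10 min; longest is 90.

90 minutes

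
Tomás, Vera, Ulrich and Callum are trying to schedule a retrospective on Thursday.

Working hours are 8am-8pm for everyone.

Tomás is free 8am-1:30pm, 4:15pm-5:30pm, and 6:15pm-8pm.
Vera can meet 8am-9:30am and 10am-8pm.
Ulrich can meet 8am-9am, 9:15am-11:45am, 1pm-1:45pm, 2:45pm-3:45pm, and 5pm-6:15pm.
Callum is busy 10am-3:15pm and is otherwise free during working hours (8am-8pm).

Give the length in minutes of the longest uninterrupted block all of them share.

60 minutes

Callum free within 08:00–20:00: 08:00–10:00, 15:15–20:00.
Tomás ∩ Vera: 08:00–09:30, 10:00–13:30, 16:15–17:30, 18:15–20:00.
Tomás ∩ Vera ∩ Ulrich: 08:00–09:00, 09:15–09:30, 10:00–11:45, 13:00–13:30, 17:00–17:30.
Tomás ∩ Vera ∩ Ulrich ∩ Callum: 08:00–09:00, 09:15–09:30, 17:00–17:30.
Common window lengths: 60, 15, 30 min; longest is 60.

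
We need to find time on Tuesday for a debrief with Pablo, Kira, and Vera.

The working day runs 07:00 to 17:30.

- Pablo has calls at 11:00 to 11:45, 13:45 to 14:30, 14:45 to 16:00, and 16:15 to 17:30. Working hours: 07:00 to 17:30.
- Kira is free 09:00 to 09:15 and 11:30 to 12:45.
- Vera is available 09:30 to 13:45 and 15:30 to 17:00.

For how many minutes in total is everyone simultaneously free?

Pablo free within 07:00–17:30: 07:00–11:00, 11:45–13:45, 14:30–14:45, 16:00–16:15.
Pablo ∩ Kira: 09:00–09:15, 11:45–12:45.
Pablo ∩ Kira ∩ Vera: 11:45–12:45.
Total common minutes: 60.

60 minutes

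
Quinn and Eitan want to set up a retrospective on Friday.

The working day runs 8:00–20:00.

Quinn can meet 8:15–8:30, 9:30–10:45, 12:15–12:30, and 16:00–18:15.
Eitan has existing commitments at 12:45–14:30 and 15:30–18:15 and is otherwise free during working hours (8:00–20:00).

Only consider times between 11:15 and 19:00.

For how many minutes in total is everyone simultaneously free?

15 minutes

Eitan free within 08:00–20:00: 08:00–12:45, 14:30–15:30, 18:15–20:00.
Quinn ∩ Eitan: 08:15–08:30, 09:30–10:45, 12:15–12:30.
Restricted to 11:15–19:00: 12:15–12:30.
Total common minutes: 15.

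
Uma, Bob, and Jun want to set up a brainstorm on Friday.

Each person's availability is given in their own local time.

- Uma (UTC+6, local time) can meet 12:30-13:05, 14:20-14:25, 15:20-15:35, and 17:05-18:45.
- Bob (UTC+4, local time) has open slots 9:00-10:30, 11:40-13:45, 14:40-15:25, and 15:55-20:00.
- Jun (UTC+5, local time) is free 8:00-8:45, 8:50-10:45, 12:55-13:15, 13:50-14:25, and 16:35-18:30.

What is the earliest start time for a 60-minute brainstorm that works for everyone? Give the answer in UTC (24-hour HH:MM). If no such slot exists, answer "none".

Uma → UTC: 06:30–07:05, 08:20–08:25, 09:20–09:35, 11:05–12:45.
Bob → UTC: 05:00–06:30, 07:40–09:45, 10:40–11:25, 11:55–16:00.
Jun → UTC: 03:00–03:45, 03:50–05:45, 07:55–08:15, 08:50–09:25, 11:35–13:30.
Uma ∩ Bob: 08:20–08:25, 09:20–09:35, 11:05–11:25, 11:55–12:45.
Uma ∩ Bob ∩ Jun: 09:20–09:25, 11:55–12:45.
Windows ≥ 60 min: (none).

none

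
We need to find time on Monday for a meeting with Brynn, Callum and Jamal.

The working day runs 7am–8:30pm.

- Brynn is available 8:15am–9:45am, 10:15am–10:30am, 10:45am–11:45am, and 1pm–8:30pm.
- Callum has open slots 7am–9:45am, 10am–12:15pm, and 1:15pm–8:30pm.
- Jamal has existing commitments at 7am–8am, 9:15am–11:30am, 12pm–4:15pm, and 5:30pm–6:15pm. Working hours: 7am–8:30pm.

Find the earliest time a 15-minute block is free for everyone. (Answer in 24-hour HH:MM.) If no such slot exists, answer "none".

Jamal free within 07:00–20:30: 08:00–09:15, 11:30–12:00, 16:15–17:30, 18:15–20:30.
Brynn ∩ Callum: 08:15–09:45, 10:15–10:30, 10:45–11:45, 13:15–20:30.
Brynn ∩ Callum ∩ Jamal: 08:15–09:15, 11:30–11:45, 16:15–17:30, 18:15–20:30.
Windows ≥ 15 min: 08:15–09:15, 11:30–11:45, 16:15–17:30, 18:15–20:30.
Earliest such window starts at 08:15.

08:15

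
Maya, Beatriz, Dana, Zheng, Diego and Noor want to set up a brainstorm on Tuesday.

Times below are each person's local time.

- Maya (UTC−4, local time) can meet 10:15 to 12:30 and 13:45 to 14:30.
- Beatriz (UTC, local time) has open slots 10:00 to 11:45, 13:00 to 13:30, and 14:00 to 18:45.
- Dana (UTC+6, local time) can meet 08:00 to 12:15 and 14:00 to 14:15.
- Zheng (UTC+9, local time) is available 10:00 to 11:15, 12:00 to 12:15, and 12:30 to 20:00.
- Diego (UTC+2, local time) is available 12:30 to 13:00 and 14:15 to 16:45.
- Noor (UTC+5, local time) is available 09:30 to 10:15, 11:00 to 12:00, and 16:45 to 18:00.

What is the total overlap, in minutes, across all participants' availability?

0 minutes

Maya → UTC: 14:15–16:30, 17:45–18:30.
Beatriz → UTC: 10:00–11:45, 13:00–13:30, 14:00–18:45.
Dana → UTC: 02:00–06:15, 08:00–08:15.
Zheng → UTC: 01:00–02:15, 03:00–03:15, 03:30–11:00.
Diego → UTC: 10:30–11:00, 12:15–14:45.
Noor → UTC: 04:30–05:15, 06:00–07:00, 11:45–13:00.
Maya ∩ Beatriz: 14:15–16:30, 17:45–18:30.
Maya ∩ Beatriz ∩ Dana: (none).
Maya ∩ Beatriz ∩ Dana ∩ Zheng: (none).
Maya ∩ Beatriz ∩ Dana ∩ Zheng ∩ Diego: (none).
Maya ∩ Beatriz ∩ Dana ∩ Zheng ∩ Diego ∩ Noor: (none).
Total common minutes: 0.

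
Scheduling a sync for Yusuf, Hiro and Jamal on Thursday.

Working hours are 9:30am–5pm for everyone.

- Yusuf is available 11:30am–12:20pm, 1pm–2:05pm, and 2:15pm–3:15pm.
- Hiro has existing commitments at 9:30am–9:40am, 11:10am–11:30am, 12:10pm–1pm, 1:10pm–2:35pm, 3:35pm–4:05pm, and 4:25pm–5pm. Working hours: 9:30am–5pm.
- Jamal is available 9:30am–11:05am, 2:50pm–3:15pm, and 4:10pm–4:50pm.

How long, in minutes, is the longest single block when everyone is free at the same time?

Hiro free within 09:30–17:00: 09:40–11:10, 11:30–12:10, 13:00–13:10, 14:35–15:35, 16:05–16:25.
Yusuf ∩ Hiro: 11:30–12:10, 13:00–13:10, 14:35–15:15.
Yusuf ∩ Hiro ∩ Jamal: 14:50–15:15.
Single common window of 25 minutes.

25 minutes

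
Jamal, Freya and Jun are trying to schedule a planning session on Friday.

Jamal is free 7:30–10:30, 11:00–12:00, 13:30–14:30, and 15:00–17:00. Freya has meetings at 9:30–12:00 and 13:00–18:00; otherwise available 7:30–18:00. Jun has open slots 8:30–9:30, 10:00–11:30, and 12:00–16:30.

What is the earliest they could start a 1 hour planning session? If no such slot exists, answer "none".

08:30

Freya free within 07:30–18:00: 07:30–09:30, 12:00–13:00.
Jamal ∩ Freya: 07:30–09:30.
Jamal ∩ Freya ∩ Jun: 08:30–09:30.
Windows ≥ 60 min: 08:30–09:30.
Earliest such window starts at 08:30.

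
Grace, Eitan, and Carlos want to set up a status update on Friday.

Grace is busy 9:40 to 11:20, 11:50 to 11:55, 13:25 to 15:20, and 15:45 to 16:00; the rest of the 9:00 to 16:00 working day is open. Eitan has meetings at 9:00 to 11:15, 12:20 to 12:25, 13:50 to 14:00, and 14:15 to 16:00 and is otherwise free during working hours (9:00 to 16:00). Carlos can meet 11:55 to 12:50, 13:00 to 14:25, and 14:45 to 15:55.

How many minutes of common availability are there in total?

Grace free within 09:00–16:00: 09:00–09:40, 11:20–11:50, 11:55–13:25, 15:20–15:45.
Eitan free within 09:00–16:00: 11:15–12:20, 12:25–13:50, 14:00–14:15.
Grace ∩ Eitan: 11:20–11:50, 11:55–12:20, 12:25–13:25.
Grace ∩ Eitan ∩ Carlos: 11:55–12:20, 12:25–12:50, 13:00–13:25.
Total common minutes: 25 + 25 + 25 = 75.

75 minutes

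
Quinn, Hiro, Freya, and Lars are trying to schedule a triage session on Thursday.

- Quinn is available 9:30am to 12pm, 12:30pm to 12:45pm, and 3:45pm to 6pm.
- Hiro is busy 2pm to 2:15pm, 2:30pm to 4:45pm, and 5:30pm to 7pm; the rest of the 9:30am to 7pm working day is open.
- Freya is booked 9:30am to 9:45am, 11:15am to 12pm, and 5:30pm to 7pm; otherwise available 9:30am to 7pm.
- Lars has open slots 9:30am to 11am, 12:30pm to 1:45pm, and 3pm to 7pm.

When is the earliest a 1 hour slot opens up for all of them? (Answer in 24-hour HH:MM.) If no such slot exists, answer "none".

09:45

Hiro free within 09:30–19:00: 09:30–14:00, 14:15–14:30, 16:45–17:30.
Freya free within 09:30–19:00: 09:45–11:15, 12:00–17:30.
Quinn ∩ Hiro: 09:30–12:00, 12:30–12:45, 16:45–17:30.
Quinn ∩ Hiro ∩ Freya: 09:45–11:15, 12:30–12:45, 16:45–17:30.
Quinn ∩ Hiro ∩ Freya ∩ Lars: 09:45–11:00, 12:30–12:45, 16:45–17:30.
Windows ≥ 60 min: 09:45–11:00.
Earliest such window starts at 09:45.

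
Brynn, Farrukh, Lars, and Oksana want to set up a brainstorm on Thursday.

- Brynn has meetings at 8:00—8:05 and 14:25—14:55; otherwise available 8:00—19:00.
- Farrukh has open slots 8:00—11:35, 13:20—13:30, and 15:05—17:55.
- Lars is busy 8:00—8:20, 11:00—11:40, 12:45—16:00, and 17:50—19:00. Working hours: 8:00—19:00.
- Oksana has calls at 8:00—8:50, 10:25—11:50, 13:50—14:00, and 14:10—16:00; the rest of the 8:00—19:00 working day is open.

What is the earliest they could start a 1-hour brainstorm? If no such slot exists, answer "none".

Brynn free within 08:00–19:00: 08:05–14:25, 14:55–19:00.
Lars free within 08:00–19:00: 08:20–11:00, 11:40–12:45, 16:00–17:50.
Oksana free within 08:00–19:00: 08:50–10:25, 11:50–13:50, 14:00–14:10, 16:00–19:00.
Brynn ∩ Farrukh: 08:05–11:35, 13:20–13:30, 15:05–17:55.
Brynn ∩ Farrukh ∩ Lars: 08:20–11:00, 16:00–17:50.
Brynn ∩ Farrukh ∩ Lars ∩ Oksana: 08:50–10:25, 16:00–17:50.
Windows ≥ 60 min: 08:50–10:25, 16:00–17:50.
Earliest such window starts at 08:50.

08:50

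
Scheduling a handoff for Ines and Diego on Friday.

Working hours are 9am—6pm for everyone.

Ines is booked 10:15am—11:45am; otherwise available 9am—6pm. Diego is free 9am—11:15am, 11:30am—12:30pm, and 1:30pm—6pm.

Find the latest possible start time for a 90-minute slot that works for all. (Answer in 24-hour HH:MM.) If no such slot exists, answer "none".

Ines free within 09:00–18:00: 09:00–10:15, 11:45–18:00.
Ines ∩ Diego: 09:00–10:15, 11:45–12:30, 13:30–18:00.
Windows ≥ 90 min: 13:30–18:00.
Latest start in the last window 13:30–18:00 is 18:00 − 90 min = 16:30.

16:30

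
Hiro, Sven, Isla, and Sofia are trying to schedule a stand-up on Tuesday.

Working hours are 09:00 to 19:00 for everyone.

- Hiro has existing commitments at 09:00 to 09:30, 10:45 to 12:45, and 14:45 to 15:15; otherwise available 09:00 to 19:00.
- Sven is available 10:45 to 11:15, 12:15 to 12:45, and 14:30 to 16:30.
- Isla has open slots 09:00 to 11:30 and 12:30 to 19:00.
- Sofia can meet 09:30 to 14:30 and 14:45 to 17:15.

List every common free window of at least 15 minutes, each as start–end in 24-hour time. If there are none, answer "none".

Hiro free within 09:00–19:00: 09:30–10:45, 12:45–14:45, 15:15–19:00.
Hiro ∩ Sven: 14:30–14:45, 15:15–16:30.
Hiro ∩ Sven ∩ Isla: 14:30–14:45, 15:15–16:30.
Hiro ∩ Sven ∩ Isla ∩ Sofia: 15:15–16:30.
Windows ≥ 15 min: 15:15–16:30.

15:15–16:30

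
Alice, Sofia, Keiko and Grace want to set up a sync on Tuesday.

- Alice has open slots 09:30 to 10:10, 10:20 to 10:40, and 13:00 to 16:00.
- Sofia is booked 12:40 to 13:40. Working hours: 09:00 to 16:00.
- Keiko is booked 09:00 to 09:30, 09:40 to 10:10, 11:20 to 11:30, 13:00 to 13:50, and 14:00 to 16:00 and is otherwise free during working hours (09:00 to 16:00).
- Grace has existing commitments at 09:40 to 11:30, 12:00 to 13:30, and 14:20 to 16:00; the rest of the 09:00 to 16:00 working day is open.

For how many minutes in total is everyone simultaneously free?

20 minutes

Sofia free within 09:00–16:00: 09:00–12:40, 13:40–16:00.
Keiko free within 09:00–16:00: 09:30–09:40, 10:10–11:20, 11:30–13:00, 13:50–14:00.
Grace free within 09:00–16:00: 09:00–09:40, 11:30–12:00, 13:30–14:20.
Alice ∩ Sofia: 09:30–10:10, 10:20–10:40, 13:40–16:00.
Alice ∩ Sofia ∩ Keiko: 09:30–09:40, 10:20–10:40, 13:50–14:00.
Alice ∩ Sofia ∩ Keiko ∩ Grace: 09:30–09:40, 13:50–14:00.
Total common minutes: 10 + 10 = 20.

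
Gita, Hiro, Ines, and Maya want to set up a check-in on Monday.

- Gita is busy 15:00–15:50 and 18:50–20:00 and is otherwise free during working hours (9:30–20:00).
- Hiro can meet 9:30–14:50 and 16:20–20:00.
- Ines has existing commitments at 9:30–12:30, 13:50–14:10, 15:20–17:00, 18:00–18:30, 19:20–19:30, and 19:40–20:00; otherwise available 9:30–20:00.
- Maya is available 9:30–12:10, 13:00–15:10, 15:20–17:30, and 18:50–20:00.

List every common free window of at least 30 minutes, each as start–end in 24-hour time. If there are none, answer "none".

Gita free within 09:30–20:00: 09:30–15:00, 15:50–18:50.
Ines free within 09:30–20:00: 12:30–13:50, 14:10–15:20, 17:00–18:00, 18:30–19:20, 19:30–19:40.
Gita ∩ Hiro: 09:30–14:50, 16:20–18:50.
Gita ∩ Hiro ∩ Ines: 12:30–13:50, 14:10–14:50, 17:00–18:00, 18:30–18:50.
Gita ∩ Hiro ∩ Ines ∩ Maya: 13:00–13:50, 14:10–14:50, 17:00–17:30.
Windows ≥ 30 min: 13:00–13:50, 14:10–14:50, 17:00–17:30.

13:00–13:50, 14:10–14:50, 17:00–17:30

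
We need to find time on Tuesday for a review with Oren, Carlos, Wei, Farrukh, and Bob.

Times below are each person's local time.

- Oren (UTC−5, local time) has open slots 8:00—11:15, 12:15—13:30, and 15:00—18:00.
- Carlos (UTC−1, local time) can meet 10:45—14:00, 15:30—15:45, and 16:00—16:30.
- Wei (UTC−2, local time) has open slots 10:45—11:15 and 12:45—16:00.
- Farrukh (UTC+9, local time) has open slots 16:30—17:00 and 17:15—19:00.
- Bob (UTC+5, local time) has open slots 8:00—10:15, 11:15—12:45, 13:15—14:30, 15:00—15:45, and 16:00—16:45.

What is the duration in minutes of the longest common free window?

Oren → UTC: 13:00–16:15, 17:15–18:30, 20:00–23:00.
Carlos → UTC: 11:45–15:00, 16:30–16:45, 17:00–17:30.
Wei → UTC: 12:45–13:15, 14:45–18:00.
Farrukh → UTC: 07:30–08:00, 08:15–10:00.
Bob → UTC: 03:00–05:15, 06:15–07:45, 08:15–09:30, 10:00–10:45, 11:00–11:45.
Oren ∩ Carlos: 13:00–15:00, 17:15–17:30.
Oren ∩ Carlos ∩ Wei: 13:00–13:15, 14:45–15:00, 17:15–17:30.
Oren ∩ Carlos ∩ Wei ∩ Farrukh: (none).
Oren ∩ Carlos ∩ Wei ∩ Farrukh ∩ Bob: (none).
No common window.

0 minutes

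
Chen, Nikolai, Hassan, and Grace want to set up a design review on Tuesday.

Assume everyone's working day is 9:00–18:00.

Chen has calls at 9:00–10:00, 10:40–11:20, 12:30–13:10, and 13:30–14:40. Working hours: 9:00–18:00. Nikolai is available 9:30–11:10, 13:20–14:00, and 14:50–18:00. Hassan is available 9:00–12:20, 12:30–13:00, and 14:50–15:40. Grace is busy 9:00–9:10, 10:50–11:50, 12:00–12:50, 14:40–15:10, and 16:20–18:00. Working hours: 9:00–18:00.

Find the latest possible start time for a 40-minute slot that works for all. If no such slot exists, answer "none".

10:00

Chen free within 09:00–18:00: 10:00–10:40, 11:20–12:30, 13:10–13:30, 14:40–18:00.
Grace free within 09:00–18:00: 09:10–10:50, 11:50–12:00, 12:50–14:40, 15:10–16:20.
Chen ∩ Nikolai: 10:00–10:40, 13:20–13:30, 14:50–18:00.
Chen ∩ Nikolai ∩ Hassan: 10:00–10:40, 14:50–15:40.
Chen ∩ Nikolai ∩ Hassan ∩ Grace: 10:00–10:40, 15:10–15:40.
Windows ≥ 40 min: 10:00–10:40.
Latest start in the last window 10:00–10:40 is 10:40 − 40 min = 10:00.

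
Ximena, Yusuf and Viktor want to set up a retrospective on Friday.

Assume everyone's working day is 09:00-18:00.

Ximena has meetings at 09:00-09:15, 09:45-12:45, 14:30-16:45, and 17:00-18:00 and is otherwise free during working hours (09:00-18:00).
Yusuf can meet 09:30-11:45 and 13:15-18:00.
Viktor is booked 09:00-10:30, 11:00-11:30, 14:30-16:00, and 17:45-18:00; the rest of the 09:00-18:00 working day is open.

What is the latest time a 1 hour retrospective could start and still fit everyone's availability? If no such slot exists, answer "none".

13:30

Ximena free within 09:00–18:00: 09:15–09:45, 12:45–14:30, 16:45–17:00.
Viktor free within 09:00–18:00: 10:30–11:00, 11:30–14:30, 16:00–17:45.
Ximena ∩ Yusuf: 09:30–09:45, 13:15–14:30, 16:45–17:00.
Ximena ∩ Yusuf ∩ Viktor: 13:15–14:30, 16:45–17:00.
Windows ≥ 60 min: 13:15–14:30.
Latest start in the last window 13:15–14:30 is 14:30 − 60 min = 13:30.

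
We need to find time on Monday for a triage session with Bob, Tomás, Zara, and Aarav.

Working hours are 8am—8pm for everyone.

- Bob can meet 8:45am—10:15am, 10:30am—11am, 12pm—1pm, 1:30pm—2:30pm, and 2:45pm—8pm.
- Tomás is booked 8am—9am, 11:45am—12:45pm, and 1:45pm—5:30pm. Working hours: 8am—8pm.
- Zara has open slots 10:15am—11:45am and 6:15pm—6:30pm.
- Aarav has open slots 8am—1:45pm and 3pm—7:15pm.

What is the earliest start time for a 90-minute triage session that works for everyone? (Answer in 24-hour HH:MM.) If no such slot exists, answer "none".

Tomás free within 08:00–20:00: 09:00–11:45, 12:45–13:45, 17:30–20:00.
Bob ∩ Tomás: 09:00–10:15, 10:30–11:00, 12:45–13:00, 13:30–13:45, 17:30–20:00.
Bob ∩ Tomás ∩ Zara: 10:30–11:00, 18:15–18:30.
Bob ∩ Tomás ∩ Zara ∩ Aarav: 10:30–11:00, 18:15–18:30.
Windows ≥ 90 min: (none).

none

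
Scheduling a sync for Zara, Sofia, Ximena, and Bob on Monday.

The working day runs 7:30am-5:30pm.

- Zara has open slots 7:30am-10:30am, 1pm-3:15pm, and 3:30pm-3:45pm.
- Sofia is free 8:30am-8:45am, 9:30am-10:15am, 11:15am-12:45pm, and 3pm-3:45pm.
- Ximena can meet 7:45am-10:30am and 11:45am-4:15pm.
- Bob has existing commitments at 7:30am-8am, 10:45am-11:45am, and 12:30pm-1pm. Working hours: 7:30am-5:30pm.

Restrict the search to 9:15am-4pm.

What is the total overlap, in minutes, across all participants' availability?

75 minutes

Bob free within 07:30–17:30: 08:00–10:45, 11:45–12:30, 13:00–17:30.
Zara ∩ Sofia: 08:30–08:45, 09:30–10:15, 15:00–15:15, 15:30–15:45.
Zara ∩ Sofia ∩ Ximena: 08:30–08:45, 09:30–10:15, 15:00–15:15, 15:30–15:45.
Zara ∩ Sofia ∩ Ximena ∩ Bob: 08:30–08:45, 09:30–10:15, 15:00–15:15, 15:30–15:45.
Restricted to 09:15–16:00: 09:30–10:15, 15:00–15:15, 15:30–15:45.
Total common minutes: 45 + 15 + 15 = 75.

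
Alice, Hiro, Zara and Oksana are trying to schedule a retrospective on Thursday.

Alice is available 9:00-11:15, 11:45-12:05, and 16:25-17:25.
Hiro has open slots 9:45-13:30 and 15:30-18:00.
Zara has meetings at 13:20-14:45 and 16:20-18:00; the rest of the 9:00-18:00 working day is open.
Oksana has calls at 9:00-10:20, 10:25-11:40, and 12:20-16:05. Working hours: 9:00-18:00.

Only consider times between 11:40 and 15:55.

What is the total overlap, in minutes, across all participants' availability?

Zara free within 09:00–18:00: 09:00–13:20, 14:45–16:20.
Oksana free within 09:00–18:00: 10:20–10:25, 11:40–12:20, 16:05–18:00.
Alice ∩ Hiro: 09:45–11:15, 11:45–12:05, 16:25–17:25.
Alice ∩ Hiro ∩ Zara: 09:45–11:15, 11:45–12:05.
Alice ∩ Hiro ∩ Zara ∩ Oksana: 10:20–10:25, 11:45–12:05.
Restricted to 11:40–15:55: 11:45–12:05.
Total common minutes: 20.

20 minutes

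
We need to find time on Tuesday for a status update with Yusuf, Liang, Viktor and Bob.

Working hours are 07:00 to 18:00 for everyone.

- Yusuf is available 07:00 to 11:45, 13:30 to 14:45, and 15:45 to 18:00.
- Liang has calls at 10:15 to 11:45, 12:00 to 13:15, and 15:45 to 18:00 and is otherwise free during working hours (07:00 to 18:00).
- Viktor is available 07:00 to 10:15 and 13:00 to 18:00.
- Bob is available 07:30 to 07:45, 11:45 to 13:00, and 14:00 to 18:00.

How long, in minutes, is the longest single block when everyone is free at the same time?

45 minutes

Liang free within 07:00–18:00: 07:00–10:15, 11:45–12:00, 13:15–15:45.
Yusuf ∩ Liang: 07:00–10:15, 13:30–14:45.
Yusuf ∩ Liang ∩ Viktor: 07:00–10:15, 13:30–14:45.
Yusuf ∩ Liang ∩ Viktor ∩ Bob: 07:30–07:45, 14:00–14:45.
Common window lengths: 15, 45 min; longest is 45.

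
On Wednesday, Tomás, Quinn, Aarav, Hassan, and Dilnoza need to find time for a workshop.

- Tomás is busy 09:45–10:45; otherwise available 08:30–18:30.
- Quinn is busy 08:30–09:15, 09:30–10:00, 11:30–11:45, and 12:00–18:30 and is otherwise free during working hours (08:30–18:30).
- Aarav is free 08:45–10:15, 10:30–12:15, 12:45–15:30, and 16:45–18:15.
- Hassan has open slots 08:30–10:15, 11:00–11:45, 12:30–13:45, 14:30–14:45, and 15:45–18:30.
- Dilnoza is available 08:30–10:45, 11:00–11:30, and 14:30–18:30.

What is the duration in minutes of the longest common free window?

30 minutes

Tomás free within 08:30–18:30: 08:30–09:45, 10:45–18:30.
Quinn free within 08:30–18:30: 09:15–09:30, 10:00–11:30, 11:45–12:00.
Tomás ∩ Quinn: 09:15–09:30, 10:45–11:30, 11:45–12:00.
Tomás ∩ Quinn ∩ Aarav: 09:15–09:30, 10:45–11:30, 11:45–12:00.
Tomás ∩ Quinn ∩ Aarav ∩ Hassan: 09:15–09:30, 11:00–11:30.
Tomás ∩ Quinn ∩ Aarav ∩ Hassan ∩ Dilnoza: 09:15–09:30, 11:00–11:30.
Common window lengths: 15, 30 min; longest is 30.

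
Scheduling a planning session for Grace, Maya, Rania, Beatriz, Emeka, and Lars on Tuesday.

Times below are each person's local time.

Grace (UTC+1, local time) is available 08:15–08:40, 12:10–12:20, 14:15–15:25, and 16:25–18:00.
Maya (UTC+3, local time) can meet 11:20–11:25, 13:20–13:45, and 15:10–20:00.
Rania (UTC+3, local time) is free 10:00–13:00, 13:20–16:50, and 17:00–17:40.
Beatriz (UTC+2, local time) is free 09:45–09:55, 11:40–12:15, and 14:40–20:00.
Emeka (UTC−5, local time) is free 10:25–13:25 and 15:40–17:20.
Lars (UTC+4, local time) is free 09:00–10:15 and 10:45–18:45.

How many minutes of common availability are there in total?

0 minutes

Grace → UTC: 07:15–07:40, 11:10–11:20, 13:15–14:25, 15:25–17:00.
Maya → UTC: 08:20–08:25, 10:20–10:45, 12:10–17:00.
Rania → UTC: 07:00–10:00, 10:20–13:50, 14:00–14:40.
Beatriz → UTC: 07:45–07:55, 09:40–10:15, 12:40–18:00.
Emeka → UTC: 15:25–18:25, 20:40–22:20.
Lars → UTC: 05:00–06:15, 06:45–14:45.
Grace ∩ Maya: 13:15–14:25, 15:25–17:00.
Grace ∩ Maya ∩ Rania: 13:15–13:50, 14:00–14:25.
Grace ∩ Maya ∩ Rania ∩ Beatriz: 13:15–13:50, 14:00–14:25.
Grace ∩ Maya ∩ Rania ∩ Beatriz ∩ Emeka: (none).
Grace ∩ Maya ∩ Rania ∩ Beatriz ∩ Emeka ∩ Lars: (none).
Total common minutes: 0.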